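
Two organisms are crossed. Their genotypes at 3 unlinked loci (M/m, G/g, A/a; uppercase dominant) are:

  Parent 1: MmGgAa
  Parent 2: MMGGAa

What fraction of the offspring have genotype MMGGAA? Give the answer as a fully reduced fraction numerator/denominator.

P(MMGGAA) = 1/16

MmGgAa gametes: MGA×1, MGa×1, MgA×1, Mga×1, mGA×1, mGa×1, mgA×1, mga×1
MMGGAa gametes: MGA×4, MGa×4
MmGgAa×MMGGAa grid (8·8=64): MMGGAA=4 MMGGAa=8 MMGGaa=4 MMGgAA=4 MMGgAa=8 MMGgaa=4 MmGGAA=4 MmGGAa=8 MmGGaa=4 MmGgAA=4 MmGgAa=8 MmGgaa=4
MMGGAA hits 4/64; gcd=4; 4÷4/64÷4 = 1/16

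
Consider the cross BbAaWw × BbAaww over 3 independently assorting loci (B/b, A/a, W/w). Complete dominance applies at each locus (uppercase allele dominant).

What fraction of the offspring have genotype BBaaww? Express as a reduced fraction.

BbAaWw gametes: BAW×1, BAw×1, BaW×1, Baw×1, bAW×1, bAw×1, baW×1, baw×1
BbAaww gametes: BAw×2, Baw×2, bAw×2, baw×2
BbAaWw×BbAaww grid (8·8=64): BBAAWw=2 BBAAww=2 BBAaWw=4 BBAaww=4 BBaaWw=2 BBaaww=2 BbAAWw=4 BbAAww=4 BbAaWw=8 BbAaww=8 BbaaWw=4 Bbaaww=4 bbAAWw=2 bbAAww=2 bbAaWw=4 bbAaww=4 bbaaWw=2 bbaaww=2
BBaaww hits 2/64; gcd=2; 2÷2/64÷2 = 1/32

P(BBaaww) = 1/32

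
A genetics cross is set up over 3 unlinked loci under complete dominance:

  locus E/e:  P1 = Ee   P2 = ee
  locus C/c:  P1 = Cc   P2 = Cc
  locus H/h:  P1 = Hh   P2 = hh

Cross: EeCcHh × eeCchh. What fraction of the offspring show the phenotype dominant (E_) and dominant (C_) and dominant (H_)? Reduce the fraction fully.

P(E_ C_ H_) = 3/16

EeCcHh gametes: ECH×1, ECh×1, EcH×1, Ech×1, eCH×1, eCh×1, ecH×1, ech×1
eeCchh gametes: eCh×4, ech×4
EeCcHh×eeCchh grid (8·8=64): EeCCHh=4 EeCChh=4 EeCcHh=8 EeCchh=8 EeccHh=4 Eecchh=4 eeCCHh=4 eeCChh=4 eeCcHh=8 eeCchh=8 eeccHh=4 eecchh=4
E_ C_ H_ hits 12/64; gcd=4; 12÷4/64÷4 = 3/16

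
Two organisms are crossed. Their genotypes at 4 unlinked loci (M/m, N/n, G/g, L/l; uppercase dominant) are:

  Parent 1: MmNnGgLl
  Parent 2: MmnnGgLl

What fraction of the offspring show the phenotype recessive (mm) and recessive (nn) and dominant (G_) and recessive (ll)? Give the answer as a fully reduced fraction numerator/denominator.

MmNnGgLl gametes: MNGL×1, MNGl×1, MNgL×1, MNgl×1, MnGL×1, MnGl×1, MngL×1, Mngl×1, mNGL×1, mNGl×1, mNgL×1, mNgl×1, mnGL×1, mnGl×1, mngL×1, mngl×1
MmnnGgLl gametes: MnGL×2, MnGl×2, MngL×2, Mngl×2, mnGL×2, mnGl×2, mngL×2, mngl×2
MmNnGgLl×MmnnGgLl grid (16·16=256): MMNnGGLL=2 MMNnGGLl=4 MMNnGGll=2 MMNnGgLL=4 MMNnGgLl=8 MMNnGgll=4 MMNnggLL=2 MMNnggLl=4 MMNnggll=2 MMnnGGLL=2 MMnnGGLl=4 MMnnGGll=2 MMnnGgLL=4 MMnnGgLl=8 MMnnGgll=4 MMnnggLL=2 MMnnggLl=4 MMnnggll=2 MmNnGGLL=4 MmNnGGLl=8 MmNnGGll=4 MmNnGgLL=8 MmNnGgLl=16 MmNnGgll=8 MmNnggLL=4 MmNnggLl=8 MmNnggll=4 MmnnGGLL=4 MmnnGGLl=8 MmnnGGll=4 MmnnGgLL=8 MmnnGgLl=16 MmnnGgll=8 MmnnggLL=4 MmnnggLl=8 Mmnnggll=4 mmNnGGLL=2 mmNnGGLl=4 mmNnGGll=2 mmNnGgLL=4 mmNnGgLl=8 mmNnGgll=4 mmNnggLL=2 mmNnggLl=4 mmNnggll=2 mmnnGGLL=2 mmnnGGLl=4 mmnnGGll=2 mmnnGgLL=4 mmnnGgLl=8 mmnnGgll=4 mmnnggLL=2 mmnnggLl=4 mmnnggll=2
mm nn G_ ll hits 6/256; gcd=2; 6÷2/256÷2 = 3/128

P(mm nn G_ ll) = 3/128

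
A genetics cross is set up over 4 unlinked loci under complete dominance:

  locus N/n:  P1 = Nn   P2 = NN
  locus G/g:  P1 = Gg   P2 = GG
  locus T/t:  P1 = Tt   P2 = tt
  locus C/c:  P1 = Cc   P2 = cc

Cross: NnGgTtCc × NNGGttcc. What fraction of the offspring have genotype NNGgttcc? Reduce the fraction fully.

NnGgTtCc gametes: NGTC×1, NGTc×1, NGtC×1, NGtc×1, NgTC×1, NgTc×1, NgtC×1, Ngtc×1, nGTC×1, nGTc×1, nGtC×1, nGtc×1, ngTC×1, ngTc×1, ngtC×1, ngtc×1
NNGGttcc gametes: NGtc×16
NnGgTtCc×NNGGttcc grid (16·16=256): NNGGTtCc=16 NNGGTtcc=16 NNGGttCc=16 NNGGttcc=16 NNGgTtCc=16 NNGgTtcc=16 NNGgttCc=16 NNGgttcc=16 NnGGTtCc=16 NnGGTtcc=16 NnGGttCc=16 NnGGttcc=16 NnGgTtCc=16 NnGgTtcc=16 NnGgttCc=16 NnGgttcc=16
NNGgttcc hits 16/256; gcd=16; 16÷16/256÷16 = 1/16

P(NNGgttcc) = 1/16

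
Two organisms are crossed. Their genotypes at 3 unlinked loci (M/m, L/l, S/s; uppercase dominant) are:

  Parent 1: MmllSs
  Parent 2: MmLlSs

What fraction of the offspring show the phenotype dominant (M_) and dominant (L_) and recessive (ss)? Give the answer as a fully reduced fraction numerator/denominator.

P(M_ L_ ss) = 3/32

MmllSs gametes: MlS×2, Mls×2, mlS×2, mls×2
MmLlSs gametes: MLS×1, MLs×1, MlS×1, Mls×1, mLS×1, mLs×1, mlS×1, mls×1
MmllSs×MmLlSs grid (8·8=64): MMLlSS=2 MMLlSs=4 MMLlss=2 MMllSS=2 MMllSs=4 MMllss=2 MmLlSS=4 MmLlSs=8 MmLlss=4 MmllSS=4 MmllSs=8 Mmllss=4 mmLlSS=2 mmLlSs=4 mmLlss=2 mmllSS=2 mmllSs=4 mmllss=2
M_ L_ ss hits 6/64; gcd=2; 6÷2/64÷2 = 3/32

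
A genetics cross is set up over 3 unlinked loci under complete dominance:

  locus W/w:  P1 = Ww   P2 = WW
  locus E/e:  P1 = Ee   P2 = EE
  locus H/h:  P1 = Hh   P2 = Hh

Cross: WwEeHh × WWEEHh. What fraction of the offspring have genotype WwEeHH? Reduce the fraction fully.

P(WwEeHH) = 1/16

WwEeHh gametes: WEH×1, WEh×1, WeH×1, Weh×1, wEH×1, wEh×1, weH×1, weh×1
WWEEHh gametes: WEH×4, WEh×4
WwEeHh×WWEEHh grid (8·8=64): WWEEHH=4 WWEEHh=8 WWEEhh=4 WWEeHH=4 WWEeHh=8 WWEehh=4 WwEEHH=4 WwEEHh=8 WwEEhh=4 WwEeHH=4 WwEeHh=8 WwEehh=4
WwEeHH hits 4/64; gcd=4; 4÷4/64÷4 = 1/16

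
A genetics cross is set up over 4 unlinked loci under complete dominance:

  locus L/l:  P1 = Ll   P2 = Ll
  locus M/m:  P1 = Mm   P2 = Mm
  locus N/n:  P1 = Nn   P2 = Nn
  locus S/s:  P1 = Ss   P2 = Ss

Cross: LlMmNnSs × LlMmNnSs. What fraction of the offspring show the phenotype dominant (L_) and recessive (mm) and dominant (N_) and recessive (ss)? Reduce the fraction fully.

LlMmNnSs gametes: LMNS×1, LMNs×1, LMnS×1, LMns×1, LmNS×1, LmNs×1, LmnS×1, Lmns×1, lMNS×1, lMNs×1, lMnS×1, lMns×1, lmNS×1, lmNs×1, lmnS×1, lmns×1
LlMmNnSs gametes: LMNS×1, LMNs×1, LMnS×1, LMns×1, LmNS×1, LmNs×1, LmnS×1, Lmns×1, lMNS×1, lMNs×1, lMnS×1, lMns×1, lmNS×1, lmNs×1, lmnS×1, lmns×1
LlMmNnSs×LlMmNnSs grid (16·16=256): LLMMNNSS=1 LLMMNNSs=2 LLMMNNss=1 LLMMNnSS=2 LLMMNnSs=4 LLMMNnss=2 LLMMnnSS=1 LLMMnnSs=2 LLMMnnss=1 LLMmNNSS=2 LLMmNNSs=4 LLMmNNss=2 LLMmNnSS=4 LLMmNnSs=8 LLMmNnss=4 LLMmnnSS=2 LLMmnnSs=4 LLMmnnss=2 LLmmNNSS=1 LLmmNNSs=2 LLmmNNss=1 LLmmNnSS=2 LLmmNnSs=4 LLmmNnss=2 LLmmnnSS=1 LLmmnnSs=2 LLmmnnss=1 LlMMNNSS=2 LlMMNNSs=4 LlMMNNss=2 LlMMNnSS=4 LlMMNnSs=8 LlMMNnss=4 LlMMnnSS=2 LlMMnnSs=4 LlMMnnss=2 LlMmNNSS=4 LlMmNNSs=8 LlMmNNss=4 LlMmNnSS=8 LlMmNnSs=16 LlMmNnss=8 LlMmnnSS=4 LlMmnnSs=8 LlMmnnss=4 LlmmNNSS=2 LlmmNNSs=4 LlmmNNss=2 LlmmNnSS=4 LlmmNnSs=8 LlmmNnss=4 LlmmnnSS=2 LlmmnnSs=4 Llmmnnss=2 llMMNNSS=1 llMMNNSs=2 llMMNNss=1 llMMNnSS=2 llMMNnSs=4 llMMNnss=2 llMMnnSS=1 llMMnnSs=2 llMMnnss=1 llMmNNSS=2 llMmNNSs=4 llMmNNss=2 llMmNnSS=4 llMmNnSs=8 llMmNnss=4 llMmnnSS=2 llMmnnSs=4 llMmnnss=2 llmmNNSS=1 llmmNNSs=2 llmmNNss=1 llmmNnSS=2 llmmNnSs=4 llmmNnss=2 llmmnnSS=1 llmmnnSs=2 llmmnnss=1
L_ mm N_ ss hits 9/256; gcd=1; 9÷1/256÷1 = 9/256

P(L_ mm N_ ss) = 9/256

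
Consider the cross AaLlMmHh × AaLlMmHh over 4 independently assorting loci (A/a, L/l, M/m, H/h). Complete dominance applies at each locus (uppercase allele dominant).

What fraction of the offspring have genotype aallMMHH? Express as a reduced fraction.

AaLlMmHh gametes: ALMH×1, ALMh×1, ALmH×1, ALmh×1, AlMH×1, AlMh×1, AlmH×1, Almh×1, aLMH×1, aLMh×1, aLmH×1, aLmh×1, alMH×1, alMh×1, almH×1, almh×1
AaLlMmHh gametes: ALMH×1, ALMh×1, ALmH×1, ALmh×1, AlMH×1, AlMh×1, AlmH×1, Almh×1, aLMH×1, aLMh×1, aLmH×1, aLmh×1, alMH×1, alMh×1, almH×1, almh×1
AaLlMmHh×AaLlMmHh grid (16·16=256): AALLMMHH=1 AALLMMHh=2 AALLMMhh=1 AALLMmHH=2 AALLMmHh=4 AALLMmhh=2 AALLmmHH=1 AALLmmHh=2 AALLmmhh=1 AALlMMHH=2 AALlMMHh=4 AALlMMhh=2 AALlMmHH=4 AALlMmHh=8 AALlMmhh=4 AALlmmHH=2 AALlmmHh=4 AALlmmhh=2 AAllMMHH=1 AAllMMHh=2 AAllMMhh=1 AAllMmHH=2 AAllMmHh=4 AAllMmhh=2 AAllmmHH=1 AAllmmHh=2 AAllmmhh=1 AaLLMMHH=2 AaLLMMHh=4 AaLLMMhh=2 AaLLMmHH=4 AaLLMmHh=8 AaLLMmhh=4 AaLLmmHH=2 AaLLmmHh=4 AaLLmmhh=2 AaLlMMHH=4 AaLlMMHh=8 AaLlMMhh=4 AaLlMmHH=8 AaLlMmHh=16 AaLlMmhh=8 AaLlmmHH=4 AaLlmmHh=8 AaLlmmhh=4 AallMMHH=2 AallMMHh=4 AallMMhh=2 AallMmHH=4 AallMmHh=8 AallMmhh=4 AallmmHH=2 AallmmHh=4 Aallmmhh=2 aaLLMMHH=1 aaLLMMHh=2 aaLLMMhh=1 aaLLMmHH=2 aaLLMmHh=4 aaLLMmhh=2 aaLLmmHH=1 aaLLmmHh=2 aaLLmmhh=1 aaLlMMHH=2 aaLlMMHh=4 aaLlMMhh=2 aaLlMmHH=4 aaLlMmHh=8 aaLlMmhh=4 aaLlmmHH=2 aaLlmmHh=4 aaLlmmhh=2 aallMMHH=1 aallMMHh=2 aallMMhh=1 aallMmHH=2 aallMmHh=4 aallMmhh=2 aallmmHH=1 aallmmHh=2 aallmmhh=1
aallMMHH hits 1/256; gcd=1; 1÷1/256÷1 = 1/256

P(aallMMHH) = 1/256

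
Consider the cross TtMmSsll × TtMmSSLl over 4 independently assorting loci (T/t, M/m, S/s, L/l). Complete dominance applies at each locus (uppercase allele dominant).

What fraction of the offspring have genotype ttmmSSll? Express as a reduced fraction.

TtMmSsll gametes: TMSl×2, TMsl×2, TmSl×2, Tmsl×2, tMSl×2, tMsl×2, tmSl×2, tmsl×2
TtMmSSLl gametes: TMSL×2, TMSl×2, TmSL×2, TmSl×2, tMSL×2, tMSl×2, tmSL×2, tmSl×2
TtMmSsll×TtMmSSLl grid (16·16=256): TTMMSSLl=4 TTMMSSll=4 TTMMSsLl=4 TTMMSsll=4 TTMmSSLl=8 TTMmSSll=8 TTMmSsLl=8 TTMmSsll=8 TTmmSSLl=4 TTmmSSll=4 TTmmSsLl=4 TTmmSsll=4 TtMMSSLl=8 TtMMSSll=8 TtMMSsLl=8 TtMMSsll=8 TtMmSSLl=16 TtMmSSll=16 TtMmSsLl=16 TtMmSsll=16 TtmmSSLl=8 TtmmSSll=8 TtmmSsLl=8 TtmmSsll=8 ttMMSSLl=4 ttMMSSll=4 ttMMSsLl=4 ttMMSsll=4 ttMmSSLl=8 ttMmSSll=8 ttMmSsLl=8 ttMmSsll=8 ttmmSSLl=4 ttmmSSll=4 ttmmSsLl=4 ttmmSsll=4
ttmmSSll hits 4/256; gcd=4; 4÷4/256÷4 = 1/64

P(ttmmSSll) = 1/64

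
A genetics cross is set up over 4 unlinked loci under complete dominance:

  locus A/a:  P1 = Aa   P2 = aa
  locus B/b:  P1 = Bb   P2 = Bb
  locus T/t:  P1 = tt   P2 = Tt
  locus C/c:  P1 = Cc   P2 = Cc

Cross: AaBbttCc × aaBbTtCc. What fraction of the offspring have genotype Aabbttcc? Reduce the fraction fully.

P(Aabbttcc) = 1/64

AaBbttCc gametes: ABtC×2, ABtc×2, AbtC×2, Abtc×2, aBtC×2, aBtc×2, abtC×2, abtc×2
aaBbTtCc gametes: aBTC×2, aBTc×2, aBtC×2, aBtc×2, abTC×2, abTc×2, abtC×2, abtc×2
AaBbttCc×aaBbTtCc grid (16·16=256): AaBBTtCC=4 AaBBTtCc=8 AaBBTtcc=4 AaBBttCC=4 AaBBttCc=8 AaBBttcc=4 AaBbTtCC=8 AaBbTtCc=16 AaBbTtcc=8 AaBbttCC=8 AaBbttCc=16 AaBbttcc=8 AabbTtCC=4 AabbTtCc=8 AabbTtcc=4 AabbttCC=4 AabbttCc=8 Aabbttcc=4 aaBBTtCC=4 aaBBTtCc=8 aaBBTtcc=4 aaBBttCC=4 aaBBttCc=8 aaBBttcc=4 aaBbTtCC=8 aaBbTtCc=16 aaBbTtcc=8 aaBbttCC=8 aaBbttCc=16 aaBbttcc=8 aabbTtCC=4 aabbTtCc=8 aabbTtcc=4 aabbttCC=4 aabbttCc=8 aabbttcc=4
Aabbttcc hits 4/256; gcd=4; 4÷4/256÷4 = 1/64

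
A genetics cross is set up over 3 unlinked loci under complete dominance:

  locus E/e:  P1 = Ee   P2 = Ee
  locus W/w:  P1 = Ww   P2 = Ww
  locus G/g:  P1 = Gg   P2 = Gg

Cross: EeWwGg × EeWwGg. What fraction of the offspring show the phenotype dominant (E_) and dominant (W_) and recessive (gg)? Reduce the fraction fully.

P(E_ W_ gg) = 9/64

EeWwGg gametes: EWG×1, EWg×1, EwG×1, Ewg×1, eWG×1, eWg×1, ewG×1, ewg×1
EeWwGg gametes: EWG×1, EWg×1, EwG×1, Ewg×1, eWG×1, eWg×1, ewG×1, ewg×1
EeWwGg×EeWwGg grid (8·8=64): EEWWGG=1 EEWWGg=2 EEWWgg=1 EEWwGG=2 EEWwGg=4 EEWwgg=2 EEwwGG=1 EEwwGg=2 EEwwgg=1 EeWWGG=2 EeWWGg=4 EeWWgg=2 EeWwGG=4 EeWwGg=8 EeWwgg=4 EewwGG=2 EewwGg=4 Eewwgg=2 eeWWGG=1 eeWWGg=2 eeWWgg=1 eeWwGG=2 eeWwGg=4 eeWwgg=2 eewwGG=1 eewwGg=2 eewwgg=1
E_ W_ gg hits 9/64; gcd=1; 9÷1/64÷1 = 9/64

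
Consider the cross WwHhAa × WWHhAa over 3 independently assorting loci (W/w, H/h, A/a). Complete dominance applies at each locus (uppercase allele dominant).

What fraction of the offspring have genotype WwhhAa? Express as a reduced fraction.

P(WwhhAa) = 1/16

WwHhAa gametes: WHA×1, WHa×1, WhA×1, Wha×1, wHA×1, wHa×1, whA×1, wha×1
WWHhAa gametes: WHA×2, WHa×2, WhA×2, Wha×2
WwHhAa×WWHhAa grid (8·8=64): WWHHAA=2 WWHHAa=4 WWHHaa=2 WWHhAA=4 WWHhAa=8 WWHhaa=4 WWhhAA=2 WWhhAa=4 WWhhaa=2 WwHHAA=2 WwHHAa=4 WwHHaa=2 WwHhAA=4 WwHhAa=8 WwHhaa=4 WwhhAA=2 WwhhAa=4 Wwhhaa=2
WwhhAa hits 4/64; gcd=4; 4÷4/64÷4 = 1/16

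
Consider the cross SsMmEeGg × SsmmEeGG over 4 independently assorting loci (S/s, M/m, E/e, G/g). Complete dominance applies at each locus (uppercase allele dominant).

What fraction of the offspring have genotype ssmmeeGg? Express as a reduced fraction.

P(ssmmeeGg) = 1/64

SsMmEeGg gametes: SMEG×1, SMEg×1, SMeG×1, SMeg×1, SmEG×1, SmEg×1, SmeG×1, Smeg×1, sMEG×1, sMEg×1, sMeG×1, sMeg×1, smEG×1, smEg×1, smeG×1, smeg×1
SsmmEeGG gametes: SmEG×4, SmeG×4, smEG×4, smeG×4
SsMmEeGg×SsmmEeGG grid (16·16=256): SSMmEEGG=4 SSMmEEGg=4 SSMmEeGG=8 SSMmEeGg=8 SSMmeeGG=4 SSMmeeGg=4 SSmmEEGG=4 SSmmEEGg=4 SSmmEeGG=8 SSmmEeGg=8 SSmmeeGG=4 SSmmeeGg=4 SsMmEEGG=8 SsMmEEGg=8 SsMmEeGG=16 SsMmEeGg=16 SsMmeeGG=8 SsMmeeGg=8 SsmmEEGG=8 SsmmEEGg=8 SsmmEeGG=16 SsmmEeGg=16 SsmmeeGG=8 SsmmeeGg=8 ssMmEEGG=4 ssMmEEGg=4 ssMmEeGG=8 ssMmEeGg=8 ssMmeeGG=4 ssMmeeGg=4 ssmmEEGG=4 ssmmEEGg=4 ssmmEeGG=8 ssmmEeGg=8 ssmmeeGG=4 ssmmeeGg=4
ssmmeeGg hits 4/256; gcd=4; 4÷4/256÷4 = 1/64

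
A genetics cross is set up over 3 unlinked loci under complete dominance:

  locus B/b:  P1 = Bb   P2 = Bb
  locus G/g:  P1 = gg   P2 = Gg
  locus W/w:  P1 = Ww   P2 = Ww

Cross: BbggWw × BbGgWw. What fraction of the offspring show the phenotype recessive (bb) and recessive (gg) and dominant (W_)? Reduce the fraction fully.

BbggWw gametes: BgW×2, Bgw×2, bgW×2, bgw×2
BbGgWw gametes: BGW×1, BGw×1, BgW×1, Bgw×1, bGW×1, bGw×1, bgW×1, bgw×1
BbggWw×BbGgWw grid (8·8=64): BBGgWW=2 BBGgWw=4 BBGgww=2 BBggWW=2 BBggWw=4 BBggww=2 BbGgWW=4 BbGgWw=8 BbGgww=4 BbggWW=4 BbggWw=8 Bbggww=4 bbGgWW=2 bbGgWw=4 bbGgww=2 bbggWW=2 bbggWw=4 bbggww=2
bb gg W_ hits 6/64; gcd=2; 6÷2/64÷2 = 3/32

P(bb gg W_) = 3/32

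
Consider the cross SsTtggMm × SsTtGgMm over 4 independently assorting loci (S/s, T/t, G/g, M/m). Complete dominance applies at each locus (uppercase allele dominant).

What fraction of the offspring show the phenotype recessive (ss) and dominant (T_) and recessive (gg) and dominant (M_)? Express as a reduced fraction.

P(ss T_ gg M_) = 9/128

SsTtggMm gametes: STgM×2, STgm×2, StgM×2, Stgm×2, sTgM×2, sTgm×2, stgM×2, stgm×2
SsTtGgMm gametes: STGM×1, STGm×1, STgM×1, STgm×1, StGM×1, StGm×1, StgM×1, Stgm×1, sTGM×1, sTGm×1, sTgM×1, sTgm×1, stGM×1, stGm×1, stgM×1, stgm×1
SsTtggMm×SsTtGgMm grid (16·16=256): SSTTGgMM=2 SSTTGgMm=4 SSTTGgmm=2 SSTTggMM=2 SSTTggMm=4 SSTTggmm=2 SSTtGgMM=4 SSTtGgMm=8 SSTtGgmm=4 SSTtggMM=4 SSTtggMm=8 SSTtggmm=4 SSttGgMM=2 SSttGgMm=4 SSttGgmm=2 SSttggMM=2 SSttggMm=4 SSttggmm=2 SsTTGgMM=4 SsTTGgMm=8 SsTTGgmm=4 SsTTggMM=4 SsTTggMm=8 SsTTggmm=4 SsTtGgMM=8 SsTtGgMm=16 SsTtGgmm=8 SsTtggMM=8 SsTtggMm=16 SsTtggmm=8 SsttGgMM=4 SsttGgMm=8 SsttGgmm=4 SsttggMM=4 SsttggMm=8 Ssttggmm=4 ssTTGgMM=2 ssTTGgMm=4 ssTTGgmm=2 ssTTggMM=2 ssTTggMm=4 ssTTggmm=2 ssTtGgMM=4 ssTtGgMm=8 ssTtGgmm=4 ssTtggMM=4 ssTtggMm=8 ssTtggmm=4 ssttGgMM=2 ssttGgMm=4 ssttGgmm=2 ssttggMM=2 ssttggMm=4 ssttggmm=2
ss T_ gg M_ hits 18/256; gcd=2; 18÷2/256÷2 = 9/128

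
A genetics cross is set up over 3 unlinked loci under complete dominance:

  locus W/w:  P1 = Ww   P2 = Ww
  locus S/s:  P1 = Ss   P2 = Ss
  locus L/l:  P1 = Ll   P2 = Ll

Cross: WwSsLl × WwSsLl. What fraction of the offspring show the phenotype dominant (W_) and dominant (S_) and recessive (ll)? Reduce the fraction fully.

WwSsLl gametes: WSL×1, WSl×1, WsL×1, Wsl×1, wSL×1, wSl×1, wsL×1, wsl×1
WwSsLl gametes: WSL×1, WSl×1, WsL×1, Wsl×1, wSL×1, wSl×1, wsL×1, wsl×1
WwSsLl×WwSsLl grid (8·8=64): WWSSLL=1 WWSSLl=2 WWSSll=1 WWSsLL=2 WWSsLl=4 WWSsll=2 WWssLL=1 WWssLl=2 WWssll=1 WwSSLL=2 WwSSLl=4 WwSSll=2 WwSsLL=4 WwSsLl=8 WwSsll=4 WwssLL=2 WwssLl=4 Wwssll=2 wwSSLL=1 wwSSLl=2 wwSSll=1 wwSsLL=2 wwSsLl=4 wwSsll=2 wwssLL=1 wwssLl=2 wwssll=1
W_ S_ ll hits 9/64; gcd=1; 9÷1/64÷1 = 9/64

P(W_ S_ ll) = 9/64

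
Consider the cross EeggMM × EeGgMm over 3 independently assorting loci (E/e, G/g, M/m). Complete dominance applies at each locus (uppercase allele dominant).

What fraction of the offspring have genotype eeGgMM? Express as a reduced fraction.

EeggMM gametes: EgM×4, egM×4
EeGgMm gametes: EGM×1, EGm×1, EgM×1, Egm×1, eGM×1, eGm×1, egM×1, egm×1
EeggMM×EeGgMm grid (8·8=64): EEGgMM=4 EEGgMm=4 EEggMM=4 EEggMm=4 EeGgMM=8 EeGgMm=8 EeggMM=8 EeggMm=8 eeGgMM=4 eeGgMm=4 eeggMM=4 eeggMm=4
eeGgMM hits 4/64; gcd=4; 4÷4/64÷4 = 1/16

P(eeGgMM) = 1/16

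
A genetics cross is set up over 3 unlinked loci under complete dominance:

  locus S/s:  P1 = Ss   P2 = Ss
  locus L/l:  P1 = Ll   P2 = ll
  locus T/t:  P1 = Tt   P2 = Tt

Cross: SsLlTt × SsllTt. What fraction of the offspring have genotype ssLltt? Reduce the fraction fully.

P(ssLltt) = 1/32

SsLlTt gametes: SLT×1, SLt×1, SlT×1, Slt×1, sLT×1, sLt×1, slT×1, slt×1
SsllTt gametes: SlT×2, Slt×2, slT×2, slt×2
SsLlTt×SsllTt grid (8·8=64): SSLlTT=2 SSLlTt=4 SSLltt=2 SSllTT=2 SSllTt=4 SSlltt=2 SsLlTT=4 SsLlTt=8 SsLltt=4 SsllTT=4 SsllTt=8 Sslltt=4 ssLlTT=2 ssLlTt=4 ssLltt=2 ssllTT=2 ssllTt=4 sslltt=2
ssLltt hits 2/64; gcd=2; 2÷2/64÷2 = 1/32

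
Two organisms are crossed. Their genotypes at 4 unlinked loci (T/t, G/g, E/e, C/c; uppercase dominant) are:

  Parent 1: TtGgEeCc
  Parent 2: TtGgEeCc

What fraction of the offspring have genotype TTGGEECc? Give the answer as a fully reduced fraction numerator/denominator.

P(TTGGEECc) = 1/128

TtGgEeCc gametes: TGEC×1, TGEc×1, TGeC×1, TGec×1, TgEC×1, TgEc×1, TgeC×1, Tgec×1, tGEC×1, tGEc×1, tGeC×1, tGec×1, tgEC×1, tgEc×1, tgeC×1, tgec×1
TtGgEeCc gametes: TGEC×1, TGEc×1, TGeC×1, TGec×1, TgEC×1, TgEc×1, TgeC×1, Tgec×1, tGEC×1, tGEc×1, tGeC×1, tGec×1, tgEC×1, tgEc×1, tgeC×1, tgec×1
TtGgEeCc×TtGgEeCc grid (16·16=256): TTGGEECC=1 TTGGEECc=2 TTGGEEcc=1 TTGGEeCC=2 TTGGEeCc=4 TTGGEecc=2 TTGGeeCC=1 TTGGeeCc=2 TTGGeecc=1 TTGgEECC=2 TTGgEECc=4 TTGgEEcc=2 TTGgEeCC=4 TTGgEeCc=8 TTGgEecc=4 TTGgeeCC=2 TTGgeeCc=4 TTGgeecc=2 TTggEECC=1 TTggEECc=2 TTggEEcc=1 TTggEeCC=2 TTggEeCc=4 TTggEecc=2 TTggeeCC=1 TTggeeCc=2 TTggeecc=1 TtGGEECC=2 TtGGEECc=4 TtGGEEcc=2 TtGGEeCC=4 TtGGEeCc=8 TtGGEecc=4 TtGGeeCC=2 TtGGeeCc=4 TtGGeecc=2 TtGgEECC=4 TtGgEECc=8 TtGgEEcc=4 TtGgEeCC=8 TtGgEeCc=16 TtGgEecc=8 TtGgeeCC=4 TtGgeeCc=8 TtGgeecc=4 TtggEECC=2 TtggEECc=4 TtggEEcc=2 TtggEeCC=4 TtggEeCc=8 TtggEecc=4 TtggeeCC=2 TtggeeCc=4 Ttggeecc=2 ttGGEECC=1 ttGGEECc=2 ttGGEEcc=1 ttGGEeCC=2 ttGGEeCc=4 ttGGEecc=2 ttGGeeCC=1 ttGGeeCc=2 ttGGeecc=1 ttGgEECC=2 ttGgEECc=4 ttGgEEcc=2 ttGgEeCC=4 ttGgEeCc=8 ttGgEecc=4 ttGgeeCC=2 ttGgeeCc=4 ttGgeecc=2 ttggEECC=1 ttggEECc=2 ttggEEcc=1 ttggEeCC=2 ttggEeCc=4 ttggEecc=2 ttggeeCC=1 ttggeeCc=2 ttggeecc=1
TTGGEECc hits 2/256; gcd=2; 2÷2/256÷2 = 1/128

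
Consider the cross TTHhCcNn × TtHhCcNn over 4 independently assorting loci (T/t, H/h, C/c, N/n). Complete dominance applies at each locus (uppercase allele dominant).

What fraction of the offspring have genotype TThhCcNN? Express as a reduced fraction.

TTHhCcNn gametes: THCN×2, THCn×2, THcN×2, THcn×2, ThCN×2, ThCn×2, ThcN×2, Thcn×2
TtHhCcNn gametes: THCN×1, THCn×1, THcN×1, THcn×1, ThCN×1, ThCn×1, ThcN×1, Thcn×1, tHCN×1, tHCn×1, tHcN×1, tHcn×1, thCN×1, thCn×1, thcN×1, thcn×1
TTHhCcNn×TtHhCcNn grid (16·16=256): TTHHCCNN=2 TTHHCCNn=4 TTHHCCnn=2 TTHHCcNN=4 TTHHCcNn=8 TTHHCcnn=4 TTHHccNN=2 TTHHccNn=4 TTHHccnn=2 TTHhCCNN=4 TTHhCCNn=8 TTHhCCnn=4 TTHhCcNN=8 TTHhCcNn=16 TTHhCcnn=8 TTHhccNN=4 TTHhccNn=8 TTHhccnn=4 TThhCCNN=2 TThhCCNn=4 TThhCCnn=2 TThhCcNN=4 TThhCcNn=8 TThhCcnn=4 TThhccNN=2 TThhccNn=4 TThhccnn=2 TtHHCCNN=2 TtHHCCNn=4 TtHHCCnn=2 TtHHCcNN=4 TtHHCcNn=8 TtHHCcnn=4 TtHHccNN=2 TtHHccNn=4 TtHHccnn=2 TtHhCCNN=4 TtHhCCNn=8 TtHhCCnn=4 TtHhCcNN=8 TtHhCcNn=16 TtHhCcnn=8 TtHhccNN=4 TtHhccNn=8 TtHhccnn=4 TthhCCNN=2 TthhCCNn=4 TthhCCnn=2 TthhCcNN=4 TthhCcNn=8 TthhCcnn=4 TthhccNN=2 TthhccNn=4 Tthhccnn=2
TThhCcNN hits 4/256; gcd=4; 4÷4/256÷4 = 1/64

P(TThhCcNN) = 1/64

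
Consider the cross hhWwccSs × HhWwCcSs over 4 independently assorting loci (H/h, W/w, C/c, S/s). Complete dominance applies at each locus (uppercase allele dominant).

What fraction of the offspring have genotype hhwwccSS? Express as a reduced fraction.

P(hhwwccSS) = 1/64

hhWwccSs gametes: hWcS×4, hWcs×4, hwcS×4, hwcs×4
HhWwCcSs gametes: HWCS×1, HWCs×1, HWcS×1, HWcs×1, HwCS×1, HwCs×1, HwcS×1, Hwcs×1, hWCS×1, hWCs×1, hWcS×1, hWcs×1, hwCS×1, hwCs×1, hwcS×1, hwcs×1
hhWwccSs×HhWwCcSs grid (16·16=256): HhWWCcSS=4 HhWWCcSs=8 HhWWCcss=4 HhWWccSS=4 HhWWccSs=8 HhWWccss=4 HhWwCcSS=8 HhWwCcSs=16 HhWwCcss=8 HhWwccSS=8 HhWwccSs=16 HhWwccss=8 HhwwCcSS=4 HhwwCcSs=8 HhwwCcss=4 HhwwccSS=4 HhwwccSs=8 Hhwwccss=4 hhWWCcSS=4 hhWWCcSs=8 hhWWCcss=4 hhWWccSS=4 hhWWccSs=8 hhWWccss=4 hhWwCcSS=8 hhWwCcSs=16 hhWwCcss=8 hhWwccSS=8 hhWwccSs=16 hhWwccss=8 hhwwCcSS=4 hhwwCcSs=8 hhwwCcss=4 hhwwccSS=4 hhwwccSs=8 hhwwccss=4
hhwwccSS hits 4/256; gcd=4; 4÷4/256÷4 = 1/64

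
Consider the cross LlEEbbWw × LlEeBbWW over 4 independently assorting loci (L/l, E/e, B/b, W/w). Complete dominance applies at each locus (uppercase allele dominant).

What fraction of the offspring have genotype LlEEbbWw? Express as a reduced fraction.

P(LlEEbbWw) = 1/16

LlEEbbWw gametes: LEbW×4, LEbw×4, lEbW×4, lEbw×4
LlEeBbWW gametes: LEBW×2, LEbW×2, LeBW×2, LebW×2, lEBW×2, lEbW×2, leBW×2, lebW×2
LlEEbbWw×LlEeBbWW grid (16·16=256): LLEEBbWW=8 LLEEBbWw=8 LLEEbbWW=8 LLEEbbWw=8 LLEeBbWW=8 LLEeBbWw=8 LLEebbWW=8 LLEebbWw=8 LlEEBbWW=16 LlEEBbWw=16 LlEEbbWW=16 LlEEbbWw=16 LlEeBbWW=16 LlEeBbWw=16 LlEebbWW=16 LlEebbWw=16 llEEBbWW=8 llEEBbWw=8 llEEbbWW=8 llEEbbWw=8 llEeBbWW=8 llEeBbWw=8 llEebbWW=8 llEebbWw=8
LlEEbbWw hits 16/256; gcd=16; 16÷16/256÷16 = 1/16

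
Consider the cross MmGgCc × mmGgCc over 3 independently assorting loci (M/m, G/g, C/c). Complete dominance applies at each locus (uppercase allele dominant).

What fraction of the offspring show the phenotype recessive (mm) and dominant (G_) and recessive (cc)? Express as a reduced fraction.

P(mm G_ cc) = 3/32

MmGgCc gametes: MGC×1, MGc×1, MgC×1, Mgc×1, mGC×1, mGc×1, mgC×1, mgc×1
mmGgCc gametes: mGC×2, mGc×2, mgC×2, mgc×2
MmGgCc×mmGgCc grid (8·8=64): MmGGCC=2 MmGGCc=4 MmGGcc=2 MmGgCC=4 MmGgCc=8 MmGgcc=4 MmggCC=2 MmggCc=4 Mmggcc=2 mmGGCC=2 mmGGCc=4 mmGGcc=2 mmGgCC=4 mmGgCc=8 mmGgcc=4 mmggCC=2 mmggCc=4 mmggcc=2
mm G_ cc hits 6/64; gcd=2; 6÷2/64÷2 = 3/32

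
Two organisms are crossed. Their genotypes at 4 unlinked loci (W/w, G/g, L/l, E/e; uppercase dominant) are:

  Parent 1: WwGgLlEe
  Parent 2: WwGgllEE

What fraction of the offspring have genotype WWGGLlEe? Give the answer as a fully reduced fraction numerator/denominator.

WwGgLlEe gametes: WGLE×1, WGLe×1, WGlE×1, WGle×1, WgLE×1, WgLe×1, WglE×1, Wgle×1, wGLE×1, wGLe×1, wGlE×1, wGle×1, wgLE×1, wgLe×1, wglE×1, wgle×1
WwGgllEE gametes: WGlE×4, WglE×4, wGlE×4, wglE×4
WwGgLlEe×WwGgllEE grid (16·16=256): WWGGLlEE=4 WWGGLlEe=4 WWGGllEE=4 WWGGllEe=4 WWGgLlEE=8 WWGgLlEe=8 WWGgllEE=8 WWGgllEe=8 WWggLlEE=4 WWggLlEe=4 WWggllEE=4 WWggllEe=4 WwGGLlEE=8 WwGGLlEe=8 WwGGllEE=8 WwGGllEe=8 WwGgLlEE=16 WwGgLlEe=16 WwGgllEE=16 WwGgllEe=16 WwggLlEE=8 WwggLlEe=8 WwggllEE=8 WwggllEe=8 wwGGLlEE=4 wwGGLlEe=4 wwGGllEE=4 wwGGllEe=4 wwGgLlEE=8 wwGgLlEe=8 wwGgllEE=8 wwGgllEe=8 wwggLlEE=4 wwggLlEe=4 wwggllEE=4 wwggllEe=4
WWGGLlEe hits 4/256; gcd=4; 4÷4/256÷4 = 1/64

P(WWGGLlEe) = 1/64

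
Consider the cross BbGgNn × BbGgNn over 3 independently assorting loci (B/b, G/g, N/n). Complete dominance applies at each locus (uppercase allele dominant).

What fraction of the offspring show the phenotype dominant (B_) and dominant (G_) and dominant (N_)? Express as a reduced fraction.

BbGgNn gametes: BGN×1, BGn×1, BgN×1, Bgn×1, bGN×1, bGn×1, bgN×1, bgn×1
BbGgNn gametes: BGN×1, BGn×1, BgN×1, Bgn×1, bGN×1, bGn×1, bgN×1, bgn×1
BbGgNn×BbGgNn grid (8·8=64): BBGGNN=1 BBGGNn=2 BBGGnn=1 BBGgNN=2 BBGgNn=4 BBGgnn=2 BBggNN=1 BBggNn=2 BBggnn=1 BbGGNN=2 BbGGNn=4 BbGGnn=2 BbGgNN=4 BbGgNn=8 BbGgnn=4 BbggNN=2 BbggNn=4 Bbggnn=2 bbGGNN=1 bbGGNn=2 bbGGnn=1 bbGgNN=2 bbGgNn=4 bbGgnn=2 bbggNN=1 bbggNn=2 bbggnn=1
B_ G_ N_ hits 27/64; gcd=1; 27÷1/64÷1 = 27/64

P(B_ G_ N_) = 27/64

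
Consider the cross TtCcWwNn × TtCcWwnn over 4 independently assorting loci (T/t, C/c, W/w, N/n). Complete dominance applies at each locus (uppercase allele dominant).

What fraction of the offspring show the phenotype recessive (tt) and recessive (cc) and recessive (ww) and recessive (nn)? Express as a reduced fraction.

TtCcWwNn gametes: TCWN×1, TCWn×1, TCwN×1, TCwn×1, TcWN×1, TcWn×1, TcwN×1, Tcwn×1, tCWN×1, tCWn×1, tCwN×1, tCwn×1, tcWN×1, tcWn×1, tcwN×1, tcwn×1
TtCcWwnn gametes: TCWn×2, TCwn×2, TcWn×2, Tcwn×2, tCWn×2, tCwn×2, tcWn×2, tcwn×2
TtCcWwNn×TtCcWwnn grid (16·16=256): TTCCWWNn=2 TTCCWWnn=2 TTCCWwNn=4 TTCCWwnn=4 TTCCwwNn=2 TTCCwwnn=2 TTCcWWNn=4 TTCcWWnn=4 TTCcWwNn=8 TTCcWwnn=8 TTCcwwNn=4 TTCcwwnn=4 TTccWWNn=2 TTccWWnn=2 TTccWwNn=4 TTccWwnn=4 TTccwwNn=2 TTccwwnn=2 TtCCWWNn=4 TtCCWWnn=4 TtCCWwNn=8 TtCCWwnn=8 TtCCwwNn=4 TtCCwwnn=4 TtCcWWNn=8 TtCcWWnn=8 TtCcWwNn=16 TtCcWwnn=16 TtCcwwNn=8 TtCcwwnn=8 TtccWWNn=4 TtccWWnn=4 TtccWwNn=8 TtccWwnn=8 TtccwwNn=4 Ttccwwnn=4 ttCCWWNn=2 ttCCWWnn=2 ttCCWwNn=4 ttCCWwnn=4 ttCCwwNn=2 ttCCwwnn=2 ttCcWWNn=4 ttCcWWnn=4 ttCcWwNn=8 ttCcWwnn=8 ttCcwwNn=4 ttCcwwnn=4 ttccWWNn=2 ttccWWnn=2 ttccWwNn=4 ttccWwnn=4 ttccwwNn=2 ttccwwnn=2
tt cc ww nn hits 2/256; gcd=2; 2÷2/256÷2 = 1/128

P(tt cc ww nn) = 1/128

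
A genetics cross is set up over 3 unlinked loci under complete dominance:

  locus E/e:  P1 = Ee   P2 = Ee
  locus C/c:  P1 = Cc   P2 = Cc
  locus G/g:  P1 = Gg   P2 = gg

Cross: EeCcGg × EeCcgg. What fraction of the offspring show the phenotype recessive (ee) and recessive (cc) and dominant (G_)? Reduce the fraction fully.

EeCcGg gametes: ECG×1, ECg×1, EcG×1, Ecg×1, eCG×1, eCg×1, ecG×1, ecg×1
EeCcgg gametes: ECg×2, Ecg×2, eCg×2, ecg×2
EeCcGg×EeCcgg grid (8·8=64): EECCGg=2 EECCgg=2 EECcGg=4 EECcgg=4 EEccGg=2 EEccgg=2 EeCCGg=4 EeCCgg=4 EeCcGg=8 EeCcgg=8 EeccGg=4 Eeccgg=4 eeCCGg=2 eeCCgg=2 eeCcGg=4 eeCcgg=4 eeccGg=2 eeccgg=2
ee cc G_ hits 2/64; gcd=2; 2÷2/64÷2 = 1/32

P(ee cc G_) = 1/32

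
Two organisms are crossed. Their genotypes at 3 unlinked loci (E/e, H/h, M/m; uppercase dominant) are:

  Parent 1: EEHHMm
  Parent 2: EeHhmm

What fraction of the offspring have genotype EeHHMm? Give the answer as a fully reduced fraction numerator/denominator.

EEHHMm gametes: EHM×4, EHm×4
EeHhmm gametes: EHm×2, Ehm×2, eHm×2, ehm×2
EEHHMm×EeHhmm grid (8·8=64): EEHHMm=8 EEHHmm=8 EEHhMm=8 EEHhmm=8 EeHHMm=8 EeHHmm=8 EeHhMm=8 EeHhmm=8
EeHHMm hits 8/64; gcd=8; 8÷8/64÷8 = 1/8

P(EeHHMm) = 1/8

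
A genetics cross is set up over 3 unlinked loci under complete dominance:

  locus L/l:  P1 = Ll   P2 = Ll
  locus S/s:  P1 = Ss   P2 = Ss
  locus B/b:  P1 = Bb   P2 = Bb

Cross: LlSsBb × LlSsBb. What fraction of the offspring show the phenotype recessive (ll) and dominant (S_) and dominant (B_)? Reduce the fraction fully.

LlSsBb gametes: LSB×1, LSb×1, LsB×1, Lsb×1, lSB×1, lSb×1, lsB×1, lsb×1
LlSsBb gametes: LSB×1, LSb×1, LsB×1, Lsb×1, lSB×1, lSb×1, lsB×1, lsb×1
LlSsBb×LlSsBb grid (8·8=64): LLSSBB=1 LLSSBb=2 LLSSbb=1 LLSsBB=2 LLSsBb=4 LLSsbb=2 LLssBB=1 LLssBb=2 LLssbb=1 LlSSBB=2 LlSSBb=4 LlSSbb=2 LlSsBB=4 LlSsBb=8 LlSsbb=4 LlssBB=2 LlssBb=4 Llssbb=2 llSSBB=1 llSSBb=2 llSSbb=1 llSsBB=2 llSsBb=4 llSsbb=2 llssBB=1 llssBb=2 llssbb=1
ll S_ B_ hits 9/64; gcd=1; 9÷1/64÷1 = 9/64

P(ll S_ B_) = 9/64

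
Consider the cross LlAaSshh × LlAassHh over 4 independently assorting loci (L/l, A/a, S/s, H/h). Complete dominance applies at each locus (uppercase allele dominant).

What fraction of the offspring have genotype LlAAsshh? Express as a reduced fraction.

LlAaSshh gametes: LASh×2, LAsh×2, LaSh×2, Lash×2, lASh×2, lAsh×2, laSh×2, lash×2
LlAassHh gametes: LAsH×2, LAsh×2, LasH×2, Lash×2, lAsH×2, lAsh×2, lasH×2, lash×2
LlAaSshh×LlAassHh grid (16·16=256): LLAASsHh=4 LLAASshh=4 LLAAssHh=4 LLAAsshh=4 LLAaSsHh=8 LLAaSshh=8 LLAassHh=8 LLAasshh=8 LLaaSsHh=4 LLaaSshh=4 LLaassHh=4 LLaasshh=4 LlAASsHh=8 LlAASshh=8 LlAAssHh=8 LlAAsshh=8 LlAaSsHh=16 LlAaSshh=16 LlAassHh=16 LlAasshh=16 LlaaSsHh=8 LlaaSshh=8 LlaassHh=8 Llaasshh=8 llAASsHh=4 llAASshh=4 llAAssHh=4 llAAsshh=4 llAaSsHh=8 llAaSshh=8 llAassHh=8 llAasshh=8 llaaSsHh=4 llaaSshh=4 llaassHh=4 llaasshh=4
LlAAsshh hits 8/256; gcd=8; 8÷8/256÷8 = 1/32

P(LlAAsshh) = 1/32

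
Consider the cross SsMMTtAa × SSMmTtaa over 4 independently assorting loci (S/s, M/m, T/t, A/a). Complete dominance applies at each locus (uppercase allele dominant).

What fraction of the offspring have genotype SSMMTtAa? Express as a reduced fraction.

SsMMTtAa gametes: SMTA×2, SMTa×2, SMtA×2, SMta×2, sMTA×2, sMTa×2, sMtA×2, sMta×2
SSMmTtaa gametes: SMTa×4, SMta×4, SmTa×4, Smta×4
SsMMTtAa×SSMmTtaa grid (16·16=256): SSMMTTAa=8 SSMMTTaa=8 SSMMTtAa=16 SSMMTtaa=16 SSMMttAa=8 SSMMttaa=8 SSMmTTAa=8 SSMmTTaa=8 SSMmTtAa=16 SSMmTtaa=16 SSMmttAa=8 SSMmttaa=8 SsMMTTAa=8 SsMMTTaa=8 SsMMTtAa=16 SsMMTtaa=16 SsMMttAa=8 SsMMttaa=8 SsMmTTAa=8 SsMmTTaa=8 SsMmTtAa=16 SsMmTtaa=16 SsMmttAa=8 SsMmttaa=8
SSMMTtAa hits 16/256; gcd=16; 16÷16/256÷16 = 1/16

P(SSMMTtAa) = 1/16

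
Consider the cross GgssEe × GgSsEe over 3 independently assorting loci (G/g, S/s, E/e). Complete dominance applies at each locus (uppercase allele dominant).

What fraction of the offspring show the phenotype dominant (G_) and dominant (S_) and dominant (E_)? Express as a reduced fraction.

P(G_ S_ E_) = 9/32

GgssEe gametes: GsE×2, Gse×2, gsE×2, gse×2
GgSsEe gametes: GSE×1, GSe×1, GsE×1, Gse×1, gSE×1, gSe×1, gsE×1, gse×1
GgssEe×GgSsEe grid (8·8=64): GGSsEE=2 GGSsEe=4 GGSsee=2 GGssEE=2 GGssEe=4 GGssee=2 GgSsEE=4 GgSsEe=8 GgSsee=4 GgssEE=4 GgssEe=8 Ggssee=4 ggSsEE=2 ggSsEe=4 ggSsee=2 ggssEE=2 ggssEe=4 ggssee=2
G_ S_ E_ hits 18/64; gcd=2; 18÷2/64÷2 = 9/32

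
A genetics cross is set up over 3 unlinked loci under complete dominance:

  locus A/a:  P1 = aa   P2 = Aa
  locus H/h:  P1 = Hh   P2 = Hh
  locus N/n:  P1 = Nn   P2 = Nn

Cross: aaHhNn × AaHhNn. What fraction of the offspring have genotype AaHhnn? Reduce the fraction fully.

P(AaHhnn) = 1/16

aaHhNn gametes: aHN×2, aHn×2, ahN×2, ahn×2
AaHhNn gametes: AHN×1, AHn×1, AhN×1, Ahn×1, aHN×1, aHn×1, ahN×1, ahn×1
aaHhNn×AaHhNn grid (8·8=64): AaHHNN=2 AaHHNn=4 AaHHnn=2 AaHhNN=4 AaHhNn=8 AaHhnn=4 AahhNN=2 AahhNn=4 Aahhnn=2 aaHHNN=2 aaHHNn=4 aaHHnn=2 aaHhNN=4 aaHhNn=8 aaHhnn=4 aahhNN=2 aahhNn=4 aahhnn=2
AaHhnn hits 4/64; gcd=4; 4÷4/64÷4 = 1/16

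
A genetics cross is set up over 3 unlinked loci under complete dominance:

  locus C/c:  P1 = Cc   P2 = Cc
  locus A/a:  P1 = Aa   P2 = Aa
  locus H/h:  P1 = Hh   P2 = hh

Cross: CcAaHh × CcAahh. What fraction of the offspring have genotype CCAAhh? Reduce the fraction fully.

P(CCAAhh) = 1/32

CcAaHh gametes: CAH×1, CAh×1, CaH×1, Cah×1, cAH×1, cAh×1, caH×1, cah×1
CcAahh gametes: CAh×2, Cah×2, cAh×2, cah×2
CcAaHh×CcAahh grid (8·8=64): CCAAHh=2 CCAAhh=2 CCAaHh=4 CCAahh=4 CCaaHh=2 CCaahh=2 CcAAHh=4 CcAAhh=4 CcAaHh=8 CcAahh=8 CcaaHh=4 Ccaahh=4 ccAAHh=2 ccAAhh=2 ccAaHh=4 ccAahh=4 ccaaHh=2 ccaahh=2
CCAAhh hits 2/64; gcd=2; 2÷2/64÷2 = 1/32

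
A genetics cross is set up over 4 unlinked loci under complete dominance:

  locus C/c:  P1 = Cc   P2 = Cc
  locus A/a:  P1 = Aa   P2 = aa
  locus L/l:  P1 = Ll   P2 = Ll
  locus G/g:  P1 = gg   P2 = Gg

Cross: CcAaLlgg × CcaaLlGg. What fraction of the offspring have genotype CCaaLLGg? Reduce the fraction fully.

P(CCaaLLGg) = 1/64

CcAaLlgg gametes: CALg×2, CAlg×2, CaLg×2, Calg×2, cALg×2, cAlg×2, caLg×2, calg×2
CcaaLlGg gametes: CaLG×2, CaLg×2, CalG×2, Calg×2, caLG×2, caLg×2, calG×2, calg×2
CcAaLlgg×CcaaLlGg grid (16·16=256): CCAaLLGg=4 CCAaLLgg=4 CCAaLlGg=8 CCAaLlgg=8 CCAallGg=4 CCAallgg=4 CCaaLLGg=4 CCaaLLgg=4 CCaaLlGg=8 CCaaLlgg=8 CCaallGg=4 CCaallgg=4 CcAaLLGg=8 CcAaLLgg=8 CcAaLlGg=16 CcAaLlgg=16 CcAallGg=8 CcAallgg=8 CcaaLLGg=8 CcaaLLgg=8 CcaaLlGg=16 CcaaLlgg=16 CcaallGg=8 Ccaallgg=8 ccAaLLGg=4 ccAaLLgg=4 ccAaLlGg=8 ccAaLlgg=8 ccAallGg=4 ccAallgg=4 ccaaLLGg=4 ccaaLLgg=4 ccaaLlGg=8 ccaaLlgg=8 ccaallGg=4 ccaallgg=4
CCaaLLGg hits 4/256; gcd=4; 4÷4/256÷4 = 1/64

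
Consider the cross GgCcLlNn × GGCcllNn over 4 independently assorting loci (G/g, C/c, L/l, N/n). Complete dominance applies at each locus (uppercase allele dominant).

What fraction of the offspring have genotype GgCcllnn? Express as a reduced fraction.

P(GgCcllnn) = 1/32

GgCcLlNn gametes: GCLN×1, GCLn×1, GClN×1, GCln×1, GcLN×1, GcLn×1, GclN×1, Gcln×1, gCLN×1, gCLn×1, gClN×1, gCln×1, gcLN×1, gcLn×1, gclN×1, gcln×1
GGCcllNn gametes: GClN×4, GCln×4, GclN×4, Gcln×4
GgCcLlNn×GGCcllNn grid (16·16=256): GGCCLlNN=4 GGCCLlNn=8 GGCCLlnn=4 GGCCllNN=4 GGCCllNn=8 GGCCllnn=4 GGCcLlNN=8 GGCcLlNn=16 GGCcLlnn=8 GGCcllNN=8 GGCcllNn=16 GGCcllnn=8 GGccLlNN=4 GGccLlNn=8 GGccLlnn=4 GGccllNN=4 GGccllNn=8 GGccllnn=4 GgCCLlNN=4 GgCCLlNn=8 GgCCLlnn=4 GgCCllNN=4 GgCCllNn=8 GgCCllnn=4 GgCcLlNN=8 GgCcLlNn=16 GgCcLlnn=8 GgCcllNN=8 GgCcllNn=16 GgCcllnn=8 GgccLlNN=4 GgccLlNn=8 GgccLlnn=4 GgccllNN=4 GgccllNn=8 Ggccllnn=4
GgCcllnn hits 8/256; gcd=8; 8÷8/256÷8 = 1/32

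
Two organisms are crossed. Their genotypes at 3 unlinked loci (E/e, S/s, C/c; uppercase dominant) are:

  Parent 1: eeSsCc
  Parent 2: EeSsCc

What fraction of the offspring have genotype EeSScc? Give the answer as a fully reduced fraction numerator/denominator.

P(EeSScc) = 1/32

eeSsCc gametes: eSC×2, eSc×2, esC×2, esc×2
EeSsCc gametes: ESC×1, ESc×1, EsC×1, Esc×1, eSC×1, eSc×1, esC×1, esc×1
eeSsCc×EeSsCc grid (8·8=64): EeSSCC=2 EeSSCc=4 EeSScc=2 EeSsCC=4 EeSsCc=8 EeSscc=4 EessCC=2 EessCc=4 Eesscc=2 eeSSCC=2 eeSSCc=4 eeSScc=2 eeSsCC=4 eeSsCc=8 eeSscc=4 eessCC=2 eessCc=4 eesscc=2
EeSScc hits 2/64; gcd=2; 2÷2/64÷2 = 1/32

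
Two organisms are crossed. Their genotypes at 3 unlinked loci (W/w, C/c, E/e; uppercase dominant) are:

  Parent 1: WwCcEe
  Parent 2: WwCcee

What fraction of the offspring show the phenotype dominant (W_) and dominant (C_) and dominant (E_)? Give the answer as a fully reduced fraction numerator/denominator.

WwCcEe gametes: WCE×1, WCe×1, WcE×1, Wce×1, wCE×1, wCe×1, wcE×1, wce×1
WwCcee gametes: WCe×2, Wce×2, wCe×2, wce×2
WwCcEe×WwCcee grid (8·8=64): WWCCEe=2 WWCCee=2 WWCcEe=4 WWCcee=4 WWccEe=2 WWccee=2 WwCCEe=4 WwCCee=4 WwCcEe=8 WwCcee=8 WwccEe=4 Wwccee=4 wwCCEe=2 wwCCee=2 wwCcEe=4 wwCcee=4 wwccEe=2 wwccee=2
W_ C_ E_ hits 18/64; gcd=2; 18÷2/64÷2 = 9/32

P(W_ C_ E_) = 9/32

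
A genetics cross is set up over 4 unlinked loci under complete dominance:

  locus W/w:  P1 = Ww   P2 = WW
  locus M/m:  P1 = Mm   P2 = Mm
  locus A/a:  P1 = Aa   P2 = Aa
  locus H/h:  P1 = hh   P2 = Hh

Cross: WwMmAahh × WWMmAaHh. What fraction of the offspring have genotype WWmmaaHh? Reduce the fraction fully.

WwMmAahh gametes: WMAh×2, WMah×2, WmAh×2, Wmah×2, wMAh×2, wMah×2, wmAh×2, wmah×2
WWMmAaHh gametes: WMAH×2, WMAh×2, WMaH×2, WMah×2, WmAH×2, WmAh×2, WmaH×2, Wmah×2
WwMmAahh×WWMmAaHh grid (16·16=256): WWMMAAHh=4 WWMMAAhh=4 WWMMAaHh=8 WWMMAahh=8 WWMMaaHh=4 WWMMaahh=4 WWMmAAHh=8 WWMmAAhh=8 WWMmAaHh=16 WWMmAahh=16 WWMmaaHh=8 WWMmaahh=8 WWmmAAHh=4 WWmmAAhh=4 WWmmAaHh=8 WWmmAahh=8 WWmmaaHh=4 WWmmaahh=4 WwMMAAHh=4 WwMMAAhh=4 WwMMAaHh=8 WwMMAahh=8 WwMMaaHh=4 WwMMaahh=4 WwMmAAHh=8 WwMmAAhh=8 WwMmAaHh=16 WwMmAahh=16 WwMmaaHh=8 WwMmaahh=8 WwmmAAHh=4 WwmmAAhh=4 WwmmAaHh=8 WwmmAahh=8 WwmmaaHh=4 Wwmmaahh=4
WWmmaaHh hits 4/256; gcd=4; 4÷4/256÷4 = 1/64

P(WWmmaaHh) = 1/64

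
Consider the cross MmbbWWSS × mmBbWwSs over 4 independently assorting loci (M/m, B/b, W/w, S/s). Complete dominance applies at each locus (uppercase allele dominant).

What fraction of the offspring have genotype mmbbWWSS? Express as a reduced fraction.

P(mmbbWWSS) = 1/16

MmbbWWSS gametes: MbWS×8, mbWS×8
mmBbWwSs gametes: mBWS×2, mBWs×2, mBwS×2, mBws×2, mbWS×2, mbWs×2, mbwS×2, mbws×2
MmbbWWSS×mmBbWwSs grid (16·16=256): MmBbWWSS=16 MmBbWWSs=16 MmBbWwSS=16 MmBbWwSs=16 MmbbWWSS=16 MmbbWWSs=16 MmbbWwSS=16 MmbbWwSs=16 mmBbWWSS=16 mmBbWWSs=16 mmBbWwSS=16 mmBbWwSs=16 mmbbWWSS=16 mmbbWWSs=16 mmbbWwSS=16 mmbbWwSs=16
mmbbWWSS hits 16/256; gcd=16; 16÷16/256÷16 = 1/16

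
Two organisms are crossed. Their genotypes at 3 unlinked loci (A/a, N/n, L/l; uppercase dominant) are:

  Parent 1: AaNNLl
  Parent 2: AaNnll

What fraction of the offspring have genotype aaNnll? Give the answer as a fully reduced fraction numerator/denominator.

P(aaNnll) = 1/16

AaNNLl gametes: ANL×2, ANl×2, aNL×2, aNl×2
AaNnll gametes: ANl×2, Anl×2, aNl×2, anl×2
AaNNLl×AaNnll grid (8·8=64): AANNLl=4 AANNll=4 AANnLl=4 AANnll=4 AaNNLl=8 AaNNll=8 AaNnLl=8 AaNnll=8 aaNNLl=4 aaNNll=4 aaNnLl=4 aaNnll=4
aaNnll hits 4/64; gcd=4; 4÷4/64÷4 = 1/16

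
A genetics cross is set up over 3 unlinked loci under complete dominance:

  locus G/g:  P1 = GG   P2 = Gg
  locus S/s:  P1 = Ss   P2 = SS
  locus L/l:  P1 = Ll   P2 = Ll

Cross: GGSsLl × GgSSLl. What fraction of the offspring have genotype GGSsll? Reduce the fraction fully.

P(GGSsll) = 1/16

GGSsLl gametes: GSL×2, GSl×2, GsL×2, Gsl×2
GgSSLl gametes: GSL×2, GSl×2, gSL×2, gSl×2
GGSsLl×GgSSLl grid (8·8=64): GGSSLL=4 GGSSLl=8 GGSSll=4 GGSsLL=4 GGSsLl=8 GGSsll=4 GgSSLL=4 GgSSLl=8 GgSSll=4 GgSsLL=4 GgSsLl=8 GgSsll=4
GGSsll hits 4/64; gcd=4; 4÷4/64÷4 = 1/16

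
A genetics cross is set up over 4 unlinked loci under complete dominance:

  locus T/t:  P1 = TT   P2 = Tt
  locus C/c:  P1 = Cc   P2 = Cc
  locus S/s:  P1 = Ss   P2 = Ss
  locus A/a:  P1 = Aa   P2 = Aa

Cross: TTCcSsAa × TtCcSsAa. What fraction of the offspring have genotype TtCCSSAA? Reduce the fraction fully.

TTCcSsAa gametes: TCSA×2, TCSa×2, TCsA×2, TCsa×2, TcSA×2, TcSa×2, TcsA×2, Tcsa×2
TtCcSsAa gametes: TCSA×1, TCSa×1, TCsA×1, TCsa×1, TcSA×1, TcSa×1, TcsA×1, Tcsa×1, tCSA×1, tCSa×1, tCsA×1, tCsa×1, tcSA×1, tcSa×1, tcsA×1, tcsa×1
TTCcSsAa×TtCcSsAa grid (16·16=256): TTCCSSAA=2 TTCCSSAa=4 TTCCSSaa=2 TTCCSsAA=4 TTCCSsAa=8 TTCCSsaa=4 TTCCssAA=2 TTCCssAa=4 TTCCssaa=2 TTCcSSAA=4 TTCcSSAa=8 TTCcSSaa=4 TTCcSsAA=8 TTCcSsAa=16 TTCcSsaa=8 TTCcssAA=4 TTCcssAa=8 TTCcssaa=4 TTccSSAA=2 TTccSSAa=4 TTccSSaa=2 TTccSsAA=4 TTccSsAa=8 TTccSsaa=4 TTccssAA=2 TTccssAa=4 TTccssaa=2 TtCCSSAA=2 TtCCSSAa=4 TtCCSSaa=2 TtCCSsAA=4 TtCCSsAa=8 TtCCSsaa=4 TtCCssAA=2 TtCCssAa=4 TtCCssaa=2 TtCcSSAA=4 TtCcSSAa=8 TtCcSSaa=4 TtCcSsAA=8 TtCcSsAa=16 TtCcSsaa=8 TtCcssAA=4 TtCcssAa=8 TtCcssaa=4 TtccSSAA=2 TtccSSAa=4 TtccSSaa=2 TtccSsAA=4 TtccSsAa=8 TtccSsaa=4 TtccssAA=2 TtccssAa=4 Ttccssaa=2
TtCCSSAA hits 2/256; gcd=2; 2÷2/256÷2 = 1/128

P(TtCCSSAA) = 1/128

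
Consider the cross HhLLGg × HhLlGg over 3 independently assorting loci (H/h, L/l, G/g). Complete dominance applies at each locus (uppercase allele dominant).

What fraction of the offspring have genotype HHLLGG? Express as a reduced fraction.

P(HHLLGG) = 1/32

HhLLGg gametes: HLG×2, HLg×2, hLG×2, hLg×2
HhLlGg gametes: HLG×1, HLg×1, HlG×1, Hlg×1, hLG×1, hLg×1, hlG×1, hlg×1
HhLLGg×HhLlGg grid (8·8=64): HHLLGG=2 HHLLGg=4 HHLLgg=2 HHLlGG=2 HHLlGg=4 HHLlgg=2 HhLLGG=4 HhLLGg=8 HhLLgg=4 HhLlGG=4 HhLlGg=8 HhLlgg=4 hhLLGG=2 hhLLGg=4 hhLLgg=2 hhLlGG=2 hhLlGg=4 hhLlgg=2
HHLLGG hits 2/64; gcd=2; 2÷2/64÷2 = 1/32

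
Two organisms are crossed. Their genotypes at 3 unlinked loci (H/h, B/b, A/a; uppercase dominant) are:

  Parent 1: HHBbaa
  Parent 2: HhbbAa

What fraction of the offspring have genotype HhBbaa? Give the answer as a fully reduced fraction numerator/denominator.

P(HhBbaa) = 1/8

HHBbaa gametes: HBa×4, Hba×4
HhbbAa gametes: HbA×2, Hba×2, hbA×2, hba×2
HHBbaa×HhbbAa grid (8·8=64): HHBbAa=8 HHBbaa=8 HHbbAa=8 HHbbaa=8 HhBbAa=8 HhBbaa=8 HhbbAa=8 Hhbbaa=8
HhBbaa hits 8/64; gcd=8; 8÷8/64÷8 = 1/8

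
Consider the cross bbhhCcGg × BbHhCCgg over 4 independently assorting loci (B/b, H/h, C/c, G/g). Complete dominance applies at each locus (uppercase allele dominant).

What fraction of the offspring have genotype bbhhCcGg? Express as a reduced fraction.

bbhhCcGg gametes: bhCG×4, bhCg×4, bhcG×4, bhcg×4
BbHhCCgg gametes: BHCg×4, BhCg×4, bHCg×4, bhCg×4
bbhhCcGg×BbHhCCgg grid (16·16=256): BbHhCCGg=16 BbHhCCgg=16 BbHhCcGg=16 BbHhCcgg=16 BbhhCCGg=16 BbhhCCgg=16 BbhhCcGg=16 BbhhCcgg=16 bbHhCCGg=16 bbHhCCgg=16 bbHhCcGg=16 bbHhCcgg=16 bbhhCCGg=16 bbhhCCgg=16 bbhhCcGg=16 bbhhCcgg=16
bbhhCcGg hits 16/256; gcd=16; 16÷16/256÷16 = 1/16

P(bbhhCcGg) = 1/16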